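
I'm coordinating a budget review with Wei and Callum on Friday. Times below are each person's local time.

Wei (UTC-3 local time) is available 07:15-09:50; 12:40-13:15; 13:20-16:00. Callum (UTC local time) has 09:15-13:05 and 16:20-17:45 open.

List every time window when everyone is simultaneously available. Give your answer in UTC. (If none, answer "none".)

10:15-12:50, 16:20-17:45

Wei in UTC: 10:15-12:50, 15:40-16:15, 16:20-19:00 (add 3h to convert from UTC-3).
Callum in UTC: 09:15-13:05, 16:20-17:45.
Wei ∩ Callum: 10:15-12:50, 16:20-17:45.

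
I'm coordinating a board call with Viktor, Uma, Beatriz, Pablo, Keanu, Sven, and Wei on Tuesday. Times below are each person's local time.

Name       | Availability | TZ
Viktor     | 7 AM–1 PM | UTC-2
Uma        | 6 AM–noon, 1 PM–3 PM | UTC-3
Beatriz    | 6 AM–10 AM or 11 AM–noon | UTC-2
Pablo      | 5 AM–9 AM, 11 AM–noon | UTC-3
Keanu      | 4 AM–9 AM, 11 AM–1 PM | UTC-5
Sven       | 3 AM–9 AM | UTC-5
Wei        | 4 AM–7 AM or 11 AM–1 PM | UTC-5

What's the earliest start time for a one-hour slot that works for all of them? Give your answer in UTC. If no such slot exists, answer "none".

Viktor in UTC: 09:00-15:00 (add 2h to convert from UTC-2).
Uma in UTC: 09:00-15:00, 16:00-18:00 (add 3h to convert from UTC-3).
Beatriz in UTC: 08:00-12:00, 13:00-14:00 (add 2h to convert from UTC-2).
Pablo in UTC: 08:00-12:00, 14:00-15:00 (add 3h to convert from UTC-3).
Keanu in UTC: 09:00-14:00, 16:00-18:00 (add 5h to convert from UTC-5).
Sven in UTC: 08:00-14:00 (add 5h to convert from UTC-5).
Wei in UTC: 09:00-12:00, 16:00-18:00 (add 5h to convert from UTC-5).
Viktor ∩ Uma: 09:00-15:00.
Viktor ∩ Uma ∩ Beatriz: 09:00-12:00, 13:00-14:00.
Viktor ∩ Uma ∩ Beatriz ∩ Pablo: 09:00-12:00.
Viktor ∩ Uma ∩ Beatriz ∩ Pablo ∩ Keanu: 09:00-12:00.
Viktor ∩ Uma ∩ Beatriz ∩ Pablo ∩ Keanu ∩ Sven: 09:00-12:00.
Viktor ∩ Uma ∩ Beatriz ∩ Pablo ∩ Keanu ∩ Sven ∩ Wei: 09:00-12:00.
The first common window of at least 60 minutes is 09:00-12:00, so the earliest start is 09:00.

09:00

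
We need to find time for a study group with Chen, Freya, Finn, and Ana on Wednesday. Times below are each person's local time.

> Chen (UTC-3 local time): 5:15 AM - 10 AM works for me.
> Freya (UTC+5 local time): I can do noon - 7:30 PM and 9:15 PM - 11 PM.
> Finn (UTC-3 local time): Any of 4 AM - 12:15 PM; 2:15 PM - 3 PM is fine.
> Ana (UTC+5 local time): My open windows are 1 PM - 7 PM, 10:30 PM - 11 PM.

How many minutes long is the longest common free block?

Chen in UTC: 08:15-13:00 (add 3h to convert from UTC-3).
Freya in UTC: 07:00-14:30, 16:15-18:00 (subtract 5h to convert from UTC+5).
Finn in UTC: 07:00-15:15, 17:15-18:00 (add 3h to convert from UTC-3).
Ana in UTC: 08:00-14:00, 17:30-18:00 (subtract 5h to convert from UTC+5).
Chen ∩ Freya: 08:15-13:00.
Chen ∩ Freya ∩ Finn: 08:15-13:00.
Chen ∩ Freya ∩ Finn ∩ Ana: 08:15-13:00.
Those are the intersection windows.
The longest is 08:15-13:00 at 285 minutes.

285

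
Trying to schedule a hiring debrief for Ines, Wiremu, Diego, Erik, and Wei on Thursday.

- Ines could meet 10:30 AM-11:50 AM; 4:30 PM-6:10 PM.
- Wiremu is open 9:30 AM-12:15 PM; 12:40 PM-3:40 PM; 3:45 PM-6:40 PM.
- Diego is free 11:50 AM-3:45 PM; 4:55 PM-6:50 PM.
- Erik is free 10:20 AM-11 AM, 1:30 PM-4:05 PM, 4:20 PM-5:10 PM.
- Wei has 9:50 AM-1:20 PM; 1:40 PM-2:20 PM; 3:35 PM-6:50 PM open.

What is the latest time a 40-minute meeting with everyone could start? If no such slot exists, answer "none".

none

Ines ∩ Wiremu: 10:30-11:50, 16:30-18:10.
Ines ∩ Wiremu ∩ Diego: 16:55-18:10.
Ines ∩ Wiremu ∩ Diego ∩ Erik: 16:55-17:10.
Ines ∩ Wiremu ∩ Diego ∩ Erik ∩ Wei: 16:55-17:10.
Those are the intersection windows.
No common window is at least 40 minutes long.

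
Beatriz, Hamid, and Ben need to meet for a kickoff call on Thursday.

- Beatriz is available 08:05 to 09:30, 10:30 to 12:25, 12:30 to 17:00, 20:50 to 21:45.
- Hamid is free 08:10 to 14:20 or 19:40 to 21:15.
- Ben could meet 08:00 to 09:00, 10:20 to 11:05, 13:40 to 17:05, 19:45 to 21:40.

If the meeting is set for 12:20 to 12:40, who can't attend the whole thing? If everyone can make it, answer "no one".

Beatriz, Ben

Beatriz: not fully free for 12:20-12:40. Hamid: free for 12:20-12:40. Ben: not fully free for 12:20-12:40.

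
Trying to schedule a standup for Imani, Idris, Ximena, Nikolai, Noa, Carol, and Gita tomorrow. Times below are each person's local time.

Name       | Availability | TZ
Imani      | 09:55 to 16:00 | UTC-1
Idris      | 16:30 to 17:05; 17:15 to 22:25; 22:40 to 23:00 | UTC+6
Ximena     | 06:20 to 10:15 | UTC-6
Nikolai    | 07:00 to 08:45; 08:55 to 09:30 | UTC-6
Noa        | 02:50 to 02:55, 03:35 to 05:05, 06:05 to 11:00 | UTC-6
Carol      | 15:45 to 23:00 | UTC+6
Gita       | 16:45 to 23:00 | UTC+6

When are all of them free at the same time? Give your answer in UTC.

Imani in UTC: 10:55-17:00 (add 1h to convert from UTC-1).
Idris in UTC: 10:30-11:05, 11:15-16:25, 16:40-17:00 (subtract 6h to convert from UTC+6).
Ximena in UTC: 12:20-16:15 (add 6h to convert from UTC-6).
Nikolai in UTC: 13:00-14:45, 14:55-15:30 (add 6h to convert from UTC-6).
Noa in UTC: 08:50-08:55, 09:35-11:05, 12:05-17:00 (add 6h to convert from UTC-6).
Carol in UTC: 09:45-17:00 (subtract 6h to convert from UTC+6).
Gita in UTC: 10:45-17:00 (subtract 6h to convert from UTC+6).
Imani ∩ Idris: 10:55-11:05, 11:15-16:25, 16:40-17:00.
Imani ∩ Idris ∩ Ximena: 12:20-16:15.
Imani ∩ Idris ∩ Ximena ∩ Nikolai: 13:00-14:45, 14:55-15:30.
Imani ∩ Idris ∩ Ximena ∩ Nikolai ∩ Noa: 13:00-14:45, 14:55-15:30.
Imani ∩ Idris ∩ Ximena ∩ Nikolai ∩ Noa ∩ Carol: 13:00-14:45, 14:55-15:30.
Imani ∩ Idris ∩ Ximena ∩ Nikolai ∩ Noa ∩ Carol ∩ Gita: 13:00-14:45, 14:55-15:30.
Those are the intersection windows.

13:00-14:45, 14:55-15:30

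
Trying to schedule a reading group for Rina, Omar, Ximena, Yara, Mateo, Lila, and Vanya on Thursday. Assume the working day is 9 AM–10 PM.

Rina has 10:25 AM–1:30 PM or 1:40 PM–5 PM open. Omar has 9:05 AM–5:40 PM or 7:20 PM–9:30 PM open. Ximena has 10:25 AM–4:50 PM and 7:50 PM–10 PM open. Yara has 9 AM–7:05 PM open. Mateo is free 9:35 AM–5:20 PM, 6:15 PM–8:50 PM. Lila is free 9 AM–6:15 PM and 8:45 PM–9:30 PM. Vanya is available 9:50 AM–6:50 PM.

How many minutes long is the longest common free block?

Rina ∩ Omar: 10:25-13:30, 13:40-17:00.
Rina ∩ Omar ∩ Ximena: 10:25-13:30, 13:40-16:50.
Rina ∩ Omar ∩ Ximena ∩ Yara: 10:25-13:30, 13:40-16:50.
Rina ∩ Omar ∩ Ximena ∩ Yara ∩ Mateo: 10:25-13:30, 13:40-16:50.
Rina ∩ Omar ∩ Ximena ∩ Yara ∩ Mateo ∩ Lila: 10:25-13:30, 13:40-16:50.
Rina ∩ Omar ∩ Ximena ∩ Yara ∩ Mateo ∩ Lila ∩ Vanya: 10:25-13:30, 13:40-16:50.
The longest is 13:40-16:50 at 190 minutes.

190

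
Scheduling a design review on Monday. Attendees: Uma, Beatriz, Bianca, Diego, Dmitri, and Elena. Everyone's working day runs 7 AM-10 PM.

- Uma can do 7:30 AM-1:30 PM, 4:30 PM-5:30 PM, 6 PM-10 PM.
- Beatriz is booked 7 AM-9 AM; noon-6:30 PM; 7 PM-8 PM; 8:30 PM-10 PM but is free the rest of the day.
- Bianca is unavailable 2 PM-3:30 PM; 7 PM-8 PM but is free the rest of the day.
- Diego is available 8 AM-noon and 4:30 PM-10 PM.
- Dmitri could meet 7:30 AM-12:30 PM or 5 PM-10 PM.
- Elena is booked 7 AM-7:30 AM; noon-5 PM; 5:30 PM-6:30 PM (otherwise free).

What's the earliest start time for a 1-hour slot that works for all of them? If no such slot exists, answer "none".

Uma free: 07:30-13:30, 16:30-17:30, 18:00-22:00.
Beatriz free: 09:00-12:00, 18:30-19:00, 20:00-20:30 (invert busy blocks within the working day).
Bianca free: 07:00-14:00, 15:30-19:00, 20:00-22:00 (invert busy blocks within the working day).
Diego free: 08:00-12:00, 16:30-22:00.
Dmitri free: 07:30-12:30, 17:00-22:00.
Elena free: 07:30-12:00, 17:00-17:30, 18:30-22:00 (invert busy blocks within the working day).
Uma ∩ Beatriz: 09:00-12:00, 18:30-19:00, 20:00-20:30.
Uma ∩ Beatriz ∩ Bianca: 09:00-12:00, 18:30-19:00, 20:00-20:30.
Uma ∩ Beatriz ∩ Bianca ∩ Diego: 09:00-12:00, 18:30-19:00, 20:00-20:30.
Uma ∩ Beatriz ∩ Bianca ∩ Diego ∩ Dmitri: 09:00-12:00, 18:30-19:00, 20:00-20:30.
Uma ∩ Beatriz ∩ Bianca ∩ Diego ∩ Dmitri ∩ Elena: 09:00-12:00, 18:30-19:00, 20:00-20:30.
So the common availability across everyone is 09:00-12:00, 18:30-19:00, 20:00-20:30.
The first common window of at least 60 minutes is 09:00-12:00, so the earliest start is 09:00.

09:00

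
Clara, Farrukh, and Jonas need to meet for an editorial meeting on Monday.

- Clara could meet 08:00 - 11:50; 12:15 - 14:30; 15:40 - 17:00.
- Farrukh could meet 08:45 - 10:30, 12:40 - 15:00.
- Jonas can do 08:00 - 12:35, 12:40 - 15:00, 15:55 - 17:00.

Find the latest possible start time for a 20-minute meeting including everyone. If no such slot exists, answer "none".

Clara ∩ Farrukh: 08:45-10:30, 12:40-14:30.
Clara ∩ Farrukh ∩ Jonas: 08:45-10:30, 12:40-14:30.
Those are the intersection windows.
The last common window of at least 20 minutes is 12:40-14:30; a 20-minute meeting can start as late as 14:10 and still end by 14:30.

14:10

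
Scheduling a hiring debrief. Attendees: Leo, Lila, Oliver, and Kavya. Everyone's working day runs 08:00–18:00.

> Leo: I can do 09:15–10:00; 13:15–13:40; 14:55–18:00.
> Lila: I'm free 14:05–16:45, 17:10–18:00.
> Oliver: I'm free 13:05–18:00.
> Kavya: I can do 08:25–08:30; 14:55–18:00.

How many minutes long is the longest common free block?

Leo ∩ Lila: 14:55-16:45, 17:10-18:00.
Leo ∩ Lila ∩ Oliver: 14:55-16:45, 17:10-18:00.
Leo ∩ Lila ∩ Oliver ∩ Kavya: 14:55-16:45, 17:10-18:00.
So the common availability across everyone is 14:55-16:45, 17:10-18:00.
The longest is 14:55-16:45 at 110 minutes.

110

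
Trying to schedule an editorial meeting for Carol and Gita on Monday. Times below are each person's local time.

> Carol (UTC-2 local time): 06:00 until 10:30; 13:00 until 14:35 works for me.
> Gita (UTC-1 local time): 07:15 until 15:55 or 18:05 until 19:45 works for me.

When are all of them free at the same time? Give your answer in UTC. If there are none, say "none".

Carol in UTC: 08:00-12:30, 15:00-16:35 (add 2h to convert from UTC-2).
Gita in UTC: 08:15-16:55, 19:05-20:45 (add 1h to convert from UTC-1).
Carol ∩ Gita: 08:15-12:30, 15:00-16:35.
So the common availability across everyone is 08:15-12:30, 15:00-16:35.

08:15-12:30, 15:00-16:35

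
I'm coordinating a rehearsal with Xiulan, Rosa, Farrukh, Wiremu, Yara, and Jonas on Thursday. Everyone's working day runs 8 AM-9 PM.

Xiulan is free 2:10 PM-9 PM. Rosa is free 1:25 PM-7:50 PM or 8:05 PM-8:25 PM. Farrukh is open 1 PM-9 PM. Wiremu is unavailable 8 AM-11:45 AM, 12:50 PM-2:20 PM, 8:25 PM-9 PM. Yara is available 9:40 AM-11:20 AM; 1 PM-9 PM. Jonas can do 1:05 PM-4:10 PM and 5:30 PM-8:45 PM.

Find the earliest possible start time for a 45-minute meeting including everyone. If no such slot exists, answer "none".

14:20

Xiulan free: 14:10-21:00.
Rosa free: 13:25-19:50, 20:05-20:25.
Farrukh free: 13:00-21:00.
Wiremu free: 11:45-12:50, 14:20-20:25 (invert busy blocks within the working day).
Yara free: 09:40-11:20, 13:00-21:00.
Jonas free: 13:05-16:10, 17:30-20:45.
Xiulan ∩ Rosa: 14:10-19:50, 20:05-20:25.
Xiulan ∩ Rosa ∩ Farrukh: 14:10-19:50, 20:05-20:25.
Xiulan ∩ Rosa ∩ Farrukh ∩ Wiremu: 14:20-19:50, 20:05-20:25.
Xiulan ∩ Rosa ∩ Farrukh ∩ Wiremu ∩ Yara: 14:20-19:50, 20:05-20:25.
Xiulan ∩ Rosa ∩ Farrukh ∩ Wiremu ∩ Yara ∩ Jonas: 14:20-16:10, 17:30-19:50, 20:05-20:25.
The first common window of at least 45 minutes is 14:20-16:10, so the earliest start is 14:20.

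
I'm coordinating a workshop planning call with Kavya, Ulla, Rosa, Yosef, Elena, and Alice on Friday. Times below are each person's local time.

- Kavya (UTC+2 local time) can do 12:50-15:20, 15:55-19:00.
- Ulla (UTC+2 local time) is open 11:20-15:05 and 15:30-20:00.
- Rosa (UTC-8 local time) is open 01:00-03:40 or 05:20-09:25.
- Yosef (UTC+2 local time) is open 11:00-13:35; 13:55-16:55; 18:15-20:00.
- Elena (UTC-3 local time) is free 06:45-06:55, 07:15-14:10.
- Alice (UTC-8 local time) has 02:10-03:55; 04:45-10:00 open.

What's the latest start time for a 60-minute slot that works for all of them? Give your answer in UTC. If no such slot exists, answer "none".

Kavya in UTC: 10:50-13:20, 13:55-17:00 (subtract 2h to convert from UTC+2).
Ulla in UTC: 09:20-13:05, 13:30-18:00 (subtract 2h to convert from UTC+2).
Rosa in UTC: 09:00-11:40, 13:20-17:25 (add 8h to convert from UTC-8).
Yosef in UTC: 09:00-11:35, 11:55-14:55, 16:15-18:00 (subtract 2h to convert from UTC+2).
Elena in UTC: 09:45-09:55, 10:15-17:10 (add 3h to convert from UTC-3).
Alice in UTC: 10:10-11:55, 12:45-18:00 (add 8h to convert from UTC-8).
Kavya ∩ Ulla: 10:50-13:05, 13:55-17:00.
Kavya ∩ Ulla ∩ Rosa: 10:50-11:40, 13:55-17:00.
Kavya ∩ Ulla ∩ Rosa ∩ Yosef: 10:50-11:35, 13:55-14:55, 16:15-17:00.
Kavya ∩ Ulla ∩ Rosa ∩ Yosef ∩ Elena: 10:50-11:35, 13:55-14:55, 16:15-17:00.
Kavya ∩ Ulla ∩ Rosa ∩ Yosef ∩ Elena ∩ Alice: 10:50-11:35, 13:55-14:55, 16:15-17:00.
The last common window of at least 60 minutes is 13:55-14:55; a 60-minute meeting can start as late as 13:55 and still end by 14:55.

13:55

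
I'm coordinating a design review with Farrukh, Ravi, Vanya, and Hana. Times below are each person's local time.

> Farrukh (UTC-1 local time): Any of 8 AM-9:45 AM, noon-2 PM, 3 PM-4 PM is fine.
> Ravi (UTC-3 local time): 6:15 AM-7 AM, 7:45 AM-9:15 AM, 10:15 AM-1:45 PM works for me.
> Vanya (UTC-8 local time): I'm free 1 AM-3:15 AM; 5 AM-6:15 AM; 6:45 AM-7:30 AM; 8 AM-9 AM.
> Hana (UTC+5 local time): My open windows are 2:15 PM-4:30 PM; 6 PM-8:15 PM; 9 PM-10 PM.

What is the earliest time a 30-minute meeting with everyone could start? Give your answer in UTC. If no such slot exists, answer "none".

Farrukh in UTC: 09:00-10:45, 13:00-15:00, 16:00-17:00 (add 1h to convert from UTC-1).
Ravi in UTC: 09:15-10:00, 10:45-12:15, 13:15-16:45 (add 3h to convert from UTC-3).
Vanya in UTC: 09:00-11:15, 13:00-14:15, 14:45-15:30, 16:00-17:00 (add 8h to convert from UTC-8).
Hana in UTC: 09:15-11:30, 13:00-15:15, 16:00-17:00 (subtract 5h to convert from UTC+5).
Farrukh ∩ Ravi: 09:15-10:00, 13:15-15:00, 16:00-16:45.
Farrukh ∩ Ravi ∩ Vanya: 09:15-10:00, 13:15-14:15, 14:45-15:00, 16:00-16:45.
Farrukh ∩ Ravi ∩ Vanya ∩ Hana: 09:15-10:00, 13:15-14:15, 14:45-15:00, 16:00-16:45.
The first common window of at least 30 minutes is 09:15-10:00, so the earliest start is 09:15.

09:15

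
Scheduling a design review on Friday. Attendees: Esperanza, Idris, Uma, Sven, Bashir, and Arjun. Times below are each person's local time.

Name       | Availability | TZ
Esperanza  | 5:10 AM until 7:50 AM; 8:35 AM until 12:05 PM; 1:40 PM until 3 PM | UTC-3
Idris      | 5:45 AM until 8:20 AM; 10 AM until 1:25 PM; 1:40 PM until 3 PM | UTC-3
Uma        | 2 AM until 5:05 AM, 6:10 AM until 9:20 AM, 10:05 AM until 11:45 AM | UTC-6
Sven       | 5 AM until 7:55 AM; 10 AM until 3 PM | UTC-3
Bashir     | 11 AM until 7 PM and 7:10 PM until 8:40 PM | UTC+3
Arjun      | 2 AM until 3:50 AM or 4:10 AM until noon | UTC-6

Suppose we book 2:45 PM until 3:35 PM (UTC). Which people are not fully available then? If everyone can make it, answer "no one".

Esperanza, Uma

Esperanza in UTC: 08:10-10:50, 11:35-15:05, 16:40-18:00 (add 3h to convert from UTC-3).
Idris in UTC: 08:45-11:20, 13:00-16:25, 16:40-18:00 (add 3h to convert from UTC-3).
Uma in UTC: 08:00-11:05, 12:10-15:20, 16:05-17:45 (add 6h to convert from UTC-6).
Sven in UTC: 08:00-10:55, 13:00-18:00 (add 3h to convert from UTC-3).
Bashir in UTC: 08:00-16:00, 16:10-17:40 (subtract 3h to convert from UTC+3).
Arjun in UTC: 08:00-09:50, 10:10-18:00 (add 6h to convert from UTC-6).
Esperanza: not fully free for 14:45-15:35. Idris: free for 14:45-15:35. Uma: not fully free for 14:45-15:35. Sven: free for 14:45-15:35. Bashir: free for 14:45-15:35. Arjun: free for 14:45-15:35.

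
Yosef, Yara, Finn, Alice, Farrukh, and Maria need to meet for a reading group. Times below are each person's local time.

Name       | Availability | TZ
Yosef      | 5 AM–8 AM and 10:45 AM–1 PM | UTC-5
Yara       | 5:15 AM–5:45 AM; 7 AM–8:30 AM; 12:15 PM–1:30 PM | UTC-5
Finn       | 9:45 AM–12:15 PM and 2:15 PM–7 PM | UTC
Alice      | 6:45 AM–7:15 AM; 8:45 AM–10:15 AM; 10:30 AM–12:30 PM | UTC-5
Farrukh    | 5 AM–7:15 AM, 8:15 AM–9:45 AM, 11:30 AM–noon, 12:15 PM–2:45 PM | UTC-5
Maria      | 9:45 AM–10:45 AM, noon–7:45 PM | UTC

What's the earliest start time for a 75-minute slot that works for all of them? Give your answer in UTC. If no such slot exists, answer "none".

Yosef in UTC: 10:00-13:00, 15:45-18:00 (add 5h to convert from UTC-5).
Yara in UTC: 10:15-10:45, 12:00-13:30, 17:15-18:30 (add 5h to convert from UTC-5).
Finn in UTC: 09:45-12:15, 14:15-19:00.
Alice in UTC: 11:45-12:15, 13:45-15:15, 15:30-17:30 (add 5h to convert from UTC-5).
Farrukh in UTC: 10:00-12:15, 13:15-14:45, 16:30-17:00, 17:15-19:45 (add 5h to convert from UTC-5).
Maria in UTC: 09:45-10:45, 12:00-19:45.
Yosef ∩ Yara: 10:15-10:45, 12:00-13:00, 17:15-18:00.
Yosef ∩ Yara ∩ Finn: 10:15-10:45, 12:00-12:15, 17:15-18:00.
Yosef ∩ Yara ∩ Finn ∩ Alice: 12:00-12:15, 17:15-17:30.
Yosef ∩ Yara ∩ Finn ∩ Alice ∩ Farrukh: 12:00-12:15, 17:15-17:30.
Yosef ∩ Yara ∩ Finn ∩ Alice ∩ Farrukh ∩ Maria: 12:00-12:15, 17:15-17:30.
No common window is at least 75 minutes long.

none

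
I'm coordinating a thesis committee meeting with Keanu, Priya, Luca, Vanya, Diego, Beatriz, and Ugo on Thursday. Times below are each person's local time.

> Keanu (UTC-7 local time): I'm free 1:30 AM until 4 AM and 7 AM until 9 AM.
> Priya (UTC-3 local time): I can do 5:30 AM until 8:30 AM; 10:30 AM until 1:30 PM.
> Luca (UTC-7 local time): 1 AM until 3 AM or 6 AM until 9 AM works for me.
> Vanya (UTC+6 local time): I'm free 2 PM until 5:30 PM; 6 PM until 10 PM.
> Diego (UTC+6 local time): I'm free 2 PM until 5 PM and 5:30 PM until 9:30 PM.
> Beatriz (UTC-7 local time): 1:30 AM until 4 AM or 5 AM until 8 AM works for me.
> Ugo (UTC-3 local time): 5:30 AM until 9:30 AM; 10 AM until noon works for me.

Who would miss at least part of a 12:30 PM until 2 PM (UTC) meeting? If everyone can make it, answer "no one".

Keanu, Luca, Priya, Ugo

Keanu in UTC: 08:30-11:00, 14:00-16:00 (add 7h to convert from UTC-7).
Priya in UTC: 08:30-11:30, 13:30-16:30 (add 3h to convert from UTC-3).
Luca in UTC: 08:00-10:00, 13:00-16:00 (add 7h to convert from UTC-7).
Vanya in UTC: 08:00-11:30, 12:00-16:00 (subtract 6h to convert from UTC+6).
Diego in UTC: 08:00-11:00, 11:30-15:30 (subtract 6h to convert from UTC+6).
Beatriz in UTC: 08:30-11:00, 12:00-15:00 (add 7h to convert from UTC-7).
Ugo in UTC: 08:30-12:30, 13:00-15:00 (add 3h to convert from UTC-3).
Keanu: not fully free for 12:30-14:00. Priya: not fully free for 12:30-14:00. Luca: not fully free for 12:30-14:00. Vanya: free for 12:30-14:00. Diego: free for 12:30-14:00. Beatriz: free for 12:30-14:00. Ugo: not fully free for 12:30-14:00.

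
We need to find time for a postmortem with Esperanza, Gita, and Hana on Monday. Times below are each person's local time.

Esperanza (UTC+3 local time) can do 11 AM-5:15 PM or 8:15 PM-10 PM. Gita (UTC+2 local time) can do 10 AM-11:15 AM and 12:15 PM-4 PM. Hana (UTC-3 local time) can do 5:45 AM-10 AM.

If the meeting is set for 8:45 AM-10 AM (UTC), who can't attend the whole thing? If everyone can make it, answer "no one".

Esperanza in UTC: 08:00-14:15, 17:15-19:00 (subtract 3h to convert from UTC+3).
Gita in UTC: 08:00-09:15, 10:15-14:00 (subtract 2h to convert from UTC+2).
Hana in UTC: 08:45-13:00 (add 3h to convert from UTC-3).
Esperanza: free for 08:45-10:00. Gita: not fully free for 08:45-10:00. Hana: free for 08:45-10:00.

Gita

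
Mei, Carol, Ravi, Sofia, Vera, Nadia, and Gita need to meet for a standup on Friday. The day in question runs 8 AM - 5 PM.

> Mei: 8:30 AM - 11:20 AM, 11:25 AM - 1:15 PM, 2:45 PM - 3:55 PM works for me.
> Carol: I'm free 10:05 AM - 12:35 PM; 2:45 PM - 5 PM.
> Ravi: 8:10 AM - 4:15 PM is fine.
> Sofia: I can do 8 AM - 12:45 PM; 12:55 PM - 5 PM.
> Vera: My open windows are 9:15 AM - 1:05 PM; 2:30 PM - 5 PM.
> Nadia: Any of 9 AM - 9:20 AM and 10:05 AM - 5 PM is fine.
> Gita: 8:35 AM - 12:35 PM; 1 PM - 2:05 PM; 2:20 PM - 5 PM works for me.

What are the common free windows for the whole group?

10:05-11:20, 11:25-12:35, 14:45-15:55

Mei ∩ Carol: 10:05-11:20, 11:25-12:35, 14:45-15:55.
Mei ∩ Carol ∩ Ravi: 10:05-11:20, 11:25-12:35, 14:45-15:55.
Mei ∩ Carol ∩ Ravi ∩ Sofia: 10:05-11:20, 11:25-12:35, 14:45-15:55.
Mei ∩ Carol ∩ Ravi ∩ Sofia ∩ Vera: 10:05-11:20, 11:25-12:35, 14:45-15:55.
Mei ∩ Carol ∩ Ravi ∩ Sofia ∩ Vera ∩ Nadia: 10:05-11:20, 11:25-12:35, 14:45-15:55.
Mei ∩ Carol ∩ Ravi ∩ Sofia ∩ Vera ∩ Nadia ∩ Gita: 10:05-11:20, 11:25-12:35, 14:45-15:55.
Those are the intersection windows.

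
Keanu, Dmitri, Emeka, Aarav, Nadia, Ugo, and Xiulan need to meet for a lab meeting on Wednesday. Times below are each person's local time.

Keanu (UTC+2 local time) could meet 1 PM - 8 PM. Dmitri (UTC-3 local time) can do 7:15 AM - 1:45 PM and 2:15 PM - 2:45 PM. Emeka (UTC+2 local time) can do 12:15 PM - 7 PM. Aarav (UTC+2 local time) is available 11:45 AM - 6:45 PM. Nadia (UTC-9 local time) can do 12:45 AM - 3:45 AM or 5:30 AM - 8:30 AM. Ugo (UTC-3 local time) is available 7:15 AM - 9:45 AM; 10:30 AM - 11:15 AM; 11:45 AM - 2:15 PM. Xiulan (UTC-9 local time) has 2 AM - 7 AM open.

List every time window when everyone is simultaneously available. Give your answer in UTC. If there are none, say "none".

Keanu in UTC: 11:00-18:00 (subtract 2h to convert from UTC+2).
Dmitri in UTC: 10:15-16:45, 17:15-17:45 (add 3h to convert from UTC-3).
Emeka in UTC: 10:15-17:00 (subtract 2h to convert from UTC+2).
Aarav in UTC: 09:45-16:45 (subtract 2h to convert from UTC+2).
Nadia in UTC: 09:45-12:45, 14:30-17:30 (add 9h to convert from UTC-9).
Ugo in UTC: 10:15-12:45, 13:30-14:15, 14:45-17:15 (add 3h to convert from UTC-3).
Xiulan in UTC: 11:00-16:00 (add 9h to convert from UTC-9).
Keanu ∩ Dmitri: 11:00-16:45, 17:15-17:45.
Keanu ∩ Dmitri ∩ Emeka: 11:00-16:45.
Keanu ∩ Dmitri ∩ Emeka ∩ Aarav: 11:00-16:45.
Keanu ∩ Dmitri ∩ Emeka ∩ Aarav ∩ Nadia: 11:00-12:45, 14:30-16:45.
Keanu ∩ Dmitri ∩ Emeka ∩ Aarav ∩ Nadia ∩ Ugo: 11:00-12:45, 14:45-16:45.
Keanu ∩ Dmitri ∩ Emeka ∩ Aarav ∩ Nadia ∩ Ugo ∩ Xiulan: 11:00-12:45, 14:45-16:00.

11:00-12:45, 14:45-16:00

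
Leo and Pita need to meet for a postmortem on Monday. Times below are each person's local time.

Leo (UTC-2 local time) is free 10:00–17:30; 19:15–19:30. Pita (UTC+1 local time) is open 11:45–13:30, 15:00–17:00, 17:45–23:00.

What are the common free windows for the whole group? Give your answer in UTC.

Leo in UTC: 12:00-19:30, 21:15-21:30 (add 2h to convert from UTC-2).
Pita in UTC: 10:45-12:30, 14:00-16:00, 16:45-22:00 (subtract 1h to convert from UTC+1).
Leo ∩ Pita: 12:00-12:30, 14:00-16:00, 16:45-19:30, 21:15-21:30.

12:00-12:30, 14:00-16:00, 16:45-19:30, 21:15-21:30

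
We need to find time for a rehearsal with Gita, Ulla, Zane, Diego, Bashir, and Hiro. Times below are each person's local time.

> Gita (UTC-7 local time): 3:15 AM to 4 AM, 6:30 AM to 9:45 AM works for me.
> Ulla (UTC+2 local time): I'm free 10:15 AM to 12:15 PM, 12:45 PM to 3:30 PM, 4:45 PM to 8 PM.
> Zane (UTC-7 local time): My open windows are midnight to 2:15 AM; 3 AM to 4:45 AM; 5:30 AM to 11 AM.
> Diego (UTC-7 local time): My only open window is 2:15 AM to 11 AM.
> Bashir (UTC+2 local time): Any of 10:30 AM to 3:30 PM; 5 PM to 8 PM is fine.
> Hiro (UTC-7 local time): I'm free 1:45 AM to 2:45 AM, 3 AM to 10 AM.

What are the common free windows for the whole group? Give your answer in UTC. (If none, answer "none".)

Gita in UTC: 10:15-11:00, 13:30-16:45 (add 7h to convert from UTC-7).
Ulla in UTC: 08:15-10:15, 10:45-13:30, 14:45-18:00 (subtract 2h to convert from UTC+2).
Zane in UTC: 07:00-09:15, 10:00-11:45, 12:30-18:00 (add 7h to convert from UTC-7).
Diego in UTC: 09:15-18:00 (add 7h to convert from UTC-7).
Bashir in UTC: 08:30-13:30, 15:00-18:00 (subtract 2h to convert from UTC+2).
Hiro in UTC: 08:45-09:45, 10:00-17:00 (add 7h to convert from UTC-7).
Gita ∩ Ulla: 10:45-11:00, 14:45-16:45.
Gita ∩ Ulla ∩ Zane: 10:45-11:00, 14:45-16:45.
Gita ∩ Ulla ∩ Zane ∩ Diego: 10:45-11:00, 14:45-16:45.
Gita ∩ Ulla ∩ Zane ∩ Diego ∩ Bashir: 10:45-11:00, 15:00-16:45.
Gita ∩ Ulla ∩ Zane ∩ Diego ∩ Bashir ∩ Hiro: 10:45-11:00, 15:00-16:45.

10:45-11:00, 15:00-16:45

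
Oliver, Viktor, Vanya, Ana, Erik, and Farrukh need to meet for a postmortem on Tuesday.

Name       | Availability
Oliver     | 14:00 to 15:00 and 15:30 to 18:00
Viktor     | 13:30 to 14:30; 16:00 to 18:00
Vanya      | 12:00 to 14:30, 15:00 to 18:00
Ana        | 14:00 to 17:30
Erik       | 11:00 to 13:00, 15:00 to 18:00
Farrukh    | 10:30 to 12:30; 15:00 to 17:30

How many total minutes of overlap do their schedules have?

Oliver ∩ Viktor: 14:00-14:30, 16:00-18:00.
Oliver ∩ Viktor ∩ Vanya: 14:00-14:30, 16:00-18:00.
Oliver ∩ Viktor ∩ Vanya ∩ Ana: 14:00-14:30, 16:00-17:30.
Oliver ∩ Viktor ∩ Vanya ∩ Ana ∩ Erik: 16:00-17:30.
Oliver ∩ Viktor ∩ Vanya ∩ Ana ∩ Erik ∩ Farrukh: 16:00-17:30.
That's a single block of 90 minutes.

90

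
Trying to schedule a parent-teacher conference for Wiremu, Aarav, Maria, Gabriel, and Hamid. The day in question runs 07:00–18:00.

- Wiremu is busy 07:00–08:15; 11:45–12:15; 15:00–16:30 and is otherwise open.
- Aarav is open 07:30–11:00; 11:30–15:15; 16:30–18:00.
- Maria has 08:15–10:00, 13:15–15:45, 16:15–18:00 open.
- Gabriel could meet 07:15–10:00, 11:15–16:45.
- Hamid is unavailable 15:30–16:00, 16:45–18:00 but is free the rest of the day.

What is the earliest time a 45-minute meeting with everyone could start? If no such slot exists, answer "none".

Wiremu free: 08:15-11:45, 12:15-15:00, 16:30-18:00 (invert busy blocks within the working day).
Aarav free: 07:30-11:00, 11:30-15:15, 16:30-18:00.
Maria free: 08:15-10:00, 13:15-15:45, 16:15-18:00.
Gabriel free: 07:15-10:00, 11:15-16:45.
Hamid free: 07:00-15:30, 16:00-16:45 (invert busy blocks within the working day).
Wiremu ∩ Aarav: 08:15-11:00, 11:30-11:45, 12:15-15:00, 16:30-18:00.
Wiremu ∩ Aarav ∩ Maria: 08:15-10:00, 13:15-15:00, 16:30-18:00.
Wiremu ∩ Aarav ∩ Maria ∩ Gabriel: 08:15-10:00, 13:15-15:00, 16:30-16:45.
Wiremu ∩ Aarav ∩ Maria ∩ Gabriel ∩ Hamid: 08:15-10:00, 13:15-15:00, 16:30-16:45.
So the common availability across everyone is 08:15-10:00, 13:15-15:00, 16:30-16:45.
The first common window of at least 45 minutes is 08:15-10:00, so the earliest start is 08:15.

08:15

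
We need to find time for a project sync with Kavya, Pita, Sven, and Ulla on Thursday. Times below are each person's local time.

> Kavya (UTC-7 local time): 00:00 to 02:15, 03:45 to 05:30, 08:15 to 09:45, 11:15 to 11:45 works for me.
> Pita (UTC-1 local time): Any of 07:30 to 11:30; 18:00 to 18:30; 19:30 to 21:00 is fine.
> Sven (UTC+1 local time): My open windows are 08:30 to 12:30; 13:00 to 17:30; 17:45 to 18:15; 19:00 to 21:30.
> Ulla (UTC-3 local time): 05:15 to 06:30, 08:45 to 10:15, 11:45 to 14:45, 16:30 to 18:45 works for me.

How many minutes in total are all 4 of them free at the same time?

Kavya in UTC: 07:00-09:15, 10:45-12:30, 15:15-16:45, 18:15-18:45 (add 7h to convert from UTC-7).
Pita in UTC: 08:30-12:30, 19:00-19:30, 20:30-22:00 (add 1h to convert from UTC-1).
Sven in UTC: 07:30-11:30, 12:00-16:30, 16:45-17:15, 18:00-20:30 (subtract 1h to convert from UTC+1).
Ulla in UTC: 08:15-09:30, 11:45-13:15, 14:45-17:45, 19:30-21:45 (add 3h to convert from UTC-3).
Kavya ∩ Pita: 08:30-09:15, 10:45-12:30.
Kavya ∩ Pita ∩ Sven: 08:30-09:15, 10:45-11:30, 12:00-12:30.
Kavya ∩ Pita ∩ Sven ∩ Ulla: 08:30-09:15, 12:00-12:30.
So the common availability across everyone is 08:30-09:15, 12:00-12:30.
Summing the common windows: 45 + 30 = 75 minutes.

75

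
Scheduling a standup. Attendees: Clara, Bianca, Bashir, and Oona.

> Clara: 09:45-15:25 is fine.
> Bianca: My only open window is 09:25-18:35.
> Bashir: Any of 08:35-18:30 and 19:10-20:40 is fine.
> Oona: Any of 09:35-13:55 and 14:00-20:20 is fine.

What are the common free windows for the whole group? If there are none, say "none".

Clara ∩ Bianca: 09:45-15:25.
Clara ∩ Bianca ∩ Bashir: 09:45-15:25.
Clara ∩ Bianca ∩ Bashir ∩ Oona: 09:45-13:55, 14:00-15:25.
So the common availability across everyone is 09:45-13:55, 14:00-15:25.

09:45-13:55, 14:00-15:25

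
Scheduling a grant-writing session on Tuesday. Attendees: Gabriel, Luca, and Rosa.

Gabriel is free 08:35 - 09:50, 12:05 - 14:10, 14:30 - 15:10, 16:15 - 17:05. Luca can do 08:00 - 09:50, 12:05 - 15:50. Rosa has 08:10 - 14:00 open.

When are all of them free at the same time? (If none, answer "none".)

08:35-09:50, 12:05-14:00

Gabriel ∩ Luca: 08:35-09:50, 12:05-14:10, 14:30-15:10.
Gabriel ∩ Luca ∩ Rosa: 08:35-09:50, 12:05-14:00.
So the common availability across everyone is 08:35-09:50, 12:05-14:00.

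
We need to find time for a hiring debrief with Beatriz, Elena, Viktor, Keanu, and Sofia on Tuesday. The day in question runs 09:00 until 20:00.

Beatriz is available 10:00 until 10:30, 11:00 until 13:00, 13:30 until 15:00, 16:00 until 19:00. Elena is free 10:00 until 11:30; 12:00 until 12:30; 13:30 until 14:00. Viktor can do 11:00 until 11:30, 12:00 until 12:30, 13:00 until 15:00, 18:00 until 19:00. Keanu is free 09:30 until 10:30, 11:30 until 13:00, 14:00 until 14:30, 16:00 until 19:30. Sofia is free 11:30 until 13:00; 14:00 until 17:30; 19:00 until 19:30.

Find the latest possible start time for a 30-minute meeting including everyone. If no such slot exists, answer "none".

12:00

Beatriz ∩ Elena: 10:00-10:30, 11:00-11:30, 12:00-12:30, 13:30-14:00.
Beatriz ∩ Elena ∩ Viktor: 11:00-11:30, 12:00-12:30, 13:30-14:00.
Beatriz ∩ Elena ∩ Viktor ∩ Keanu: 12:00-12:30.
Beatriz ∩ Elena ∩ Viktor ∩ Keanu ∩ Sofia: 12:00-12:30.
So the common availability across everyone is 12:00-12:30.
The last common window of at least 30 minutes is 12:00-12:30; a 30-minute meeting can start as late as 12:00 and still end by 12:30.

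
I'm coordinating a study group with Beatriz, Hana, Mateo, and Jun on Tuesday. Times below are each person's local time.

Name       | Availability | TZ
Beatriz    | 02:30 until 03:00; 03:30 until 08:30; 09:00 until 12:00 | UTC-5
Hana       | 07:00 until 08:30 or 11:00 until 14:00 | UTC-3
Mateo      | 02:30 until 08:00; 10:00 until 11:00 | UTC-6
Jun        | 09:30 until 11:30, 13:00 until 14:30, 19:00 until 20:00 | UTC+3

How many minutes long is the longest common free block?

Beatriz in UTC: 07:30-08:00, 08:30-13:30, 14:00-17:00 (add 5h to convert from UTC-5).
Hana in UTC: 10:00-11:30, 14:00-17:00 (add 3h to convert from UTC-3).
Mateo in UTC: 08:30-14:00, 16:00-17:00 (add 6h to convert from UTC-6).
Jun in UTC: 06:30-08:30, 10:00-11:30, 16:00-17:00 (subtract 3h to convert from UTC+3).
Beatriz ∩ Hana: 10:00-11:30, 14:00-17:00.
Beatriz ∩ Hana ∩ Mateo: 10:00-11:30, 16:00-17:00.
Beatriz ∩ Hana ∩ Mateo ∩ Jun: 10:00-11:30, 16:00-17:00.
The longest is 10:00-11:30 at 90 minutes.

90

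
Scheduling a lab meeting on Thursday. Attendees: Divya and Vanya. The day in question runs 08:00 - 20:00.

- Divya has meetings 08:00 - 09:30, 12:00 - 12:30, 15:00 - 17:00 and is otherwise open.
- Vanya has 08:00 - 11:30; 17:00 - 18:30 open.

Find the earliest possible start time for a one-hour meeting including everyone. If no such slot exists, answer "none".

09:30

Divya free: 09:30-12:00, 12:30-15:00, 17:00-20:00 (invert busy blocks within the working day).
Vanya free: 08:00-11:30, 17:00-18:30.
Divya ∩ Vanya: 09:30-11:30, 17:00-18:30.
Those are the intersection windows.
The first common window of at least 60 minutes is 09:30-11:30, so the earliest start is 09:30.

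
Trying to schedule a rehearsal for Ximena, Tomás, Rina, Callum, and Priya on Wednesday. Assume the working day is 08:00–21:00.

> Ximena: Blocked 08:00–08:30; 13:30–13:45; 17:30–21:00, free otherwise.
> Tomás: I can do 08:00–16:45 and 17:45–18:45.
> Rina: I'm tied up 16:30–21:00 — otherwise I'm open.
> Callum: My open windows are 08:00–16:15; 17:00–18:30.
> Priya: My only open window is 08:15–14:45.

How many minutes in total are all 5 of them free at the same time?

Ximena free: 08:30-13:30, 13:45-17:30 (invert busy blocks within the working day).
Tomás free: 08:00-16:45, 17:45-18:45.
Rina free: 08:00-16:30 (invert busy blocks within the working day).
Callum free: 08:00-16:15, 17:00-18:30.
Priya free: 08:15-14:45.
Ximena ∩ Tomás: 08:30-13:30, 13:45-16:45.
Ximena ∩ Tomás ∩ Rina: 08:30-13:30, 13:45-16:30.
Ximena ∩ Tomás ∩ Rina ∩ Callum: 08:30-13:30, 13:45-16:15.
Ximena ∩ Tomás ∩ Rina ∩ Callum ∩ Priya: 08:30-13:30, 13:45-14:45.
Summing the common windows: 300 + 60 = 360 minutes.

360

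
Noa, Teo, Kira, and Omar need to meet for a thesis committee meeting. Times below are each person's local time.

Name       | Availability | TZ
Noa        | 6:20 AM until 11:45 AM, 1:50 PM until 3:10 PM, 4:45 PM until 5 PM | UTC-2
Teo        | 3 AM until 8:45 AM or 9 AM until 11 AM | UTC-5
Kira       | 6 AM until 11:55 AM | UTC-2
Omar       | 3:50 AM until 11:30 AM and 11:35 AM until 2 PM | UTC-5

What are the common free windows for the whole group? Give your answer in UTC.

Noa in UTC: 08:20-13:45, 15:50-17:10, 18:45-19:00 (add 2h to convert from UTC-2).
Teo in UTC: 08:00-13:45, 14:00-16:00 (add 5h to convert from UTC-5).
Kira in UTC: 08:00-13:55 (add 2h to convert from UTC-2).
Omar in UTC: 08:50-16:30, 16:35-19:00 (add 5h to convert from UTC-5).
Noa ∩ Teo: 08:20-13:45, 15:50-16:00.
Noa ∩ Teo ∩ Kira: 08:20-13:45.
Noa ∩ Teo ∩ Kira ∩ Omar: 08:50-13:45.

08:50-13:45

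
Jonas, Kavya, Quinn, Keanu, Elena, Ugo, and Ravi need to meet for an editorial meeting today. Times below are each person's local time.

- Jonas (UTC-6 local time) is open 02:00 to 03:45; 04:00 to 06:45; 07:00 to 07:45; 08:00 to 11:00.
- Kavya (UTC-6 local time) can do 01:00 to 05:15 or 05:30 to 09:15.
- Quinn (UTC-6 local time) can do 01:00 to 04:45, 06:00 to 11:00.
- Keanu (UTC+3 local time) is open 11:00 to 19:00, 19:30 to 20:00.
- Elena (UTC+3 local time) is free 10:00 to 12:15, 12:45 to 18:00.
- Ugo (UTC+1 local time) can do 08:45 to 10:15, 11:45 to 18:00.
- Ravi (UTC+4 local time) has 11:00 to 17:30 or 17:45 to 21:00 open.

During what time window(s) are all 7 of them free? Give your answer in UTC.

Jonas in UTC: 08:00-09:45, 10:00-12:45, 13:00-13:45, 14:00-17:00 (add 6h to convert from UTC-6).
Kavya in UTC: 07:00-11:15, 11:30-15:15 (add 6h to convert from UTC-6).
Quinn in UTC: 07:00-10:45, 12:00-17:00 (add 6h to convert from UTC-6).
Keanu in UTC: 08:00-16:00, 16:30-17:00 (subtract 3h to convert from UTC+3).
Elena in UTC: 07:00-09:15, 09:45-15:00 (subtract 3h to convert from UTC+3).
Ugo in UTC: 07:45-09:15, 10:45-17:00 (subtract 1h to convert from UTC+1).
Ravi in UTC: 07:00-13:30, 13:45-17:00 (subtract 4h to convert from UTC+4).
Jonas ∩ Kavya: 08:00-09:45, 10:00-11:15, 11:30-12:45, 13:00-13:45, 14:00-15:15.
Jonas ∩ Kavya ∩ Quinn: 08:00-09:45, 10:00-10:45, 12:00-12:45, 13:00-13:45, 14:00-15:15.
Jonas ∩ Kavya ∩ Quinn ∩ Keanu: 08:00-09:45, 10:00-10:45, 12:00-12:45, 13:00-13:45, 14:00-15:15.
Jonas ∩ Kavya ∩ Quinn ∩ Keanu ∩ Elena: 08:00-09:15, 10:00-10:45, 12:00-12:45, 13:00-13:45, 14:00-15:00.
Jonas ∩ Kavya ∩ Quinn ∩ Keanu ∩ Elena ∩ Ugo: 08:00-09:15, 12:00-12:45, 13:00-13:45, 14:00-15:00.
Jonas ∩ Kavya ∩ Quinn ∩ Keanu ∩ Elena ∩ Ugo ∩ Ravi: 08:00-09:15, 12:00-12:45, 13:00-13:30, 14:00-15:00.

08:00-09:15, 12:00-12:45, 13:00-13:30, 14:00-15:00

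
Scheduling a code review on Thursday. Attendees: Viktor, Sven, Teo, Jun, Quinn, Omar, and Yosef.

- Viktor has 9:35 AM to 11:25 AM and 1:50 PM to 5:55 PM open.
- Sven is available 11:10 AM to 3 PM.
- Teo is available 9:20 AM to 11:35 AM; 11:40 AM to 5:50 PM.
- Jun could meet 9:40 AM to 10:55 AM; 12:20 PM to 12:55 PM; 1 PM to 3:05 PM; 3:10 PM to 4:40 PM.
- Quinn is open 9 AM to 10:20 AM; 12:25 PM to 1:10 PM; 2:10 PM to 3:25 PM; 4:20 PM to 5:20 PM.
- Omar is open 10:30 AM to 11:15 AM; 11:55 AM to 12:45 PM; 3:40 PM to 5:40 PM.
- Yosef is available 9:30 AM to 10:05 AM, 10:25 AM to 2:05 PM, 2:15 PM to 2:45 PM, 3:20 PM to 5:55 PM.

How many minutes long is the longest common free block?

Viktor ∩ Sven: 11:10-11:25, 13:50-15:00.
Viktor ∩ Sven ∩ Teo: 11:10-11:25, 13:50-15:00.
Viktor ∩ Sven ∩ Teo ∩ Jun: 13:50-15:00.
Viktor ∩ Sven ∩ Teo ∩ Jun ∩ Quinn: 14:10-15:00.
Viktor ∩ Sven ∩ Teo ∩ Jun ∩ Quinn ∩ Omar: ∅.
Viktor ∩ Sven ∩ Teo ∩ Jun ∩ Quinn ∩ Omar ∩ Yosef: ∅.
There is no time when everyone is free.
No common window exists, so the longest block is 0 minutes.

0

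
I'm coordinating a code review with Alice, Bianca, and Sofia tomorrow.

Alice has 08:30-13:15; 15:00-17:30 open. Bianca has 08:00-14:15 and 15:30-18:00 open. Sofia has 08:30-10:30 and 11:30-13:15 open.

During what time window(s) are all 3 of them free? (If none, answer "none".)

Alice ∩ Bianca: 08:30-13:15, 15:30-17:30.
Alice ∩ Bianca ∩ Sofia: 08:30-10:30, 11:30-13:15.
So the common availability across everyone is 08:30-10:30, 11:30-13:15.

08:30-10:30, 11:30-13:15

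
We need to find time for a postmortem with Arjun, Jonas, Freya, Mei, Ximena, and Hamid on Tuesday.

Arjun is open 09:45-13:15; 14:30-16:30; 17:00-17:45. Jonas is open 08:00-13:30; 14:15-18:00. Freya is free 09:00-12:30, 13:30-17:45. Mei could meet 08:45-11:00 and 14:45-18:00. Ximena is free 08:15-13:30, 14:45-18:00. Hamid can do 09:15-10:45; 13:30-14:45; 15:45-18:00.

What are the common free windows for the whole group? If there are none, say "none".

Arjun ∩ Jonas: 09:45-13:15, 14:30-16:30, 17:00-17:45.
Arjun ∩ Jonas ∩ Freya: 09:45-12:30, 14:30-16:30, 17:00-17:45.
Arjun ∩ Jonas ∩ Freya ∩ Mei: 09:45-11:00, 14:45-16:30, 17:00-17:45.
Arjun ∩ Jonas ∩ Freya ∩ Mei ∩ Ximena: 09:45-11:00, 14:45-16:30, 17:00-17:45.
Arjun ∩ Jonas ∩ Freya ∩ Mei ∩ Ximena ∩ Hamid: 09:45-10:45, 15:45-16:30, 17:00-17:45.

09:45-10:45, 15:45-16:30, 17:00-17:45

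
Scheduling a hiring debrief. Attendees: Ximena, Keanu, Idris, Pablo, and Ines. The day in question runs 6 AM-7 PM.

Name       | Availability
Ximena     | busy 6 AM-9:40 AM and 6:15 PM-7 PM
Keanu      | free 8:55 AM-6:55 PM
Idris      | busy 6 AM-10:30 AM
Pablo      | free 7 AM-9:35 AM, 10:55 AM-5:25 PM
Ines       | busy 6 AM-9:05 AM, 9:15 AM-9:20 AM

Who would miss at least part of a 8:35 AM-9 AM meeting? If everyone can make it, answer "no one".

Ximena free: 09:40-18:15 (invert busy blocks within the working day).
Keanu free: 08:55-18:55.
Idris free: 10:30-19:00 (invert busy blocks within the working day).
Pablo free: 07:00-09:35, 10:55-17:25.
Ines free: 09:05-09:15, 09:20-19:00 (invert busy blocks within the working day).
Ximena: not fully free for 08:35-09:00. Keanu: not fully free for 08:35-09:00. Idris: not fully free for 08:35-09:00. Pablo: free for 08:35-09:00. Ines: not fully free for 08:35-09:00.

Idris, Ines, Keanu, Ximena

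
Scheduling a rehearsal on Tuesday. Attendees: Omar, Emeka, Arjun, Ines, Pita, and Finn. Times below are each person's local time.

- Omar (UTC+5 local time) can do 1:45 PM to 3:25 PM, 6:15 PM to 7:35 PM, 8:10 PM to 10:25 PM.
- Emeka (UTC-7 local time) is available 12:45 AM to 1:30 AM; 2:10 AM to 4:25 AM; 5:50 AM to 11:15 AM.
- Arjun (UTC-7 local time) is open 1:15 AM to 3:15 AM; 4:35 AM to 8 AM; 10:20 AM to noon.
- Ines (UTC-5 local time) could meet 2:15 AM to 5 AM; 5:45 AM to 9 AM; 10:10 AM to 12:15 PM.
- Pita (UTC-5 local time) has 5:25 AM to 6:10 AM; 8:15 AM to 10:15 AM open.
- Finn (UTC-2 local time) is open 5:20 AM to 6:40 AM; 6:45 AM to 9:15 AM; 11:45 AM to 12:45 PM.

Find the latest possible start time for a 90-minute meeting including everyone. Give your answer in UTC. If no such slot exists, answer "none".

Omar in UTC: 08:45-10:25, 13:15-14:35, 15:10-17:25 (subtract 5h to convert from UTC+5).
Emeka in UTC: 07:45-08:30, 09:10-11:25, 12:50-18:15 (add 7h to convert from UTC-7).
Arjun in UTC: 08:15-10:15, 11:35-15:00, 17:20-19:00 (add 7h to convert from UTC-7).
Ines in UTC: 07:15-10:00, 10:45-14:00, 15:10-17:15 (add 5h to convert from UTC-5).
Pita in UTC: 10:25-11:10, 13:15-15:15 (add 5h to convert from UTC-5).
Finn in UTC: 07:20-08:40, 08:45-11:15, 13:45-14:45 (add 2h to convert from UTC-2).
Omar ∩ Emeka: 09:10-10:25, 13:15-14:35, 15:10-17:25.
Omar ∩ Emeka ∩ Arjun: 09:10-10:15, 13:15-14:35, 17:20-17:25.
Omar ∩ Emeka ∩ Arjun ∩ Ines: 09:10-10:00, 13:15-14:00.
Omar ∩ Emeka ∩ Arjun ∩ Ines ∩ Pita: 13:15-14:00.
Omar ∩ Emeka ∩ Arjun ∩ Ines ∩ Pita ∩ Finn: 13:45-14:00.
So the common availability across everyone is 13:45-14:00.
No common window is at least 90 minutes long.

none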